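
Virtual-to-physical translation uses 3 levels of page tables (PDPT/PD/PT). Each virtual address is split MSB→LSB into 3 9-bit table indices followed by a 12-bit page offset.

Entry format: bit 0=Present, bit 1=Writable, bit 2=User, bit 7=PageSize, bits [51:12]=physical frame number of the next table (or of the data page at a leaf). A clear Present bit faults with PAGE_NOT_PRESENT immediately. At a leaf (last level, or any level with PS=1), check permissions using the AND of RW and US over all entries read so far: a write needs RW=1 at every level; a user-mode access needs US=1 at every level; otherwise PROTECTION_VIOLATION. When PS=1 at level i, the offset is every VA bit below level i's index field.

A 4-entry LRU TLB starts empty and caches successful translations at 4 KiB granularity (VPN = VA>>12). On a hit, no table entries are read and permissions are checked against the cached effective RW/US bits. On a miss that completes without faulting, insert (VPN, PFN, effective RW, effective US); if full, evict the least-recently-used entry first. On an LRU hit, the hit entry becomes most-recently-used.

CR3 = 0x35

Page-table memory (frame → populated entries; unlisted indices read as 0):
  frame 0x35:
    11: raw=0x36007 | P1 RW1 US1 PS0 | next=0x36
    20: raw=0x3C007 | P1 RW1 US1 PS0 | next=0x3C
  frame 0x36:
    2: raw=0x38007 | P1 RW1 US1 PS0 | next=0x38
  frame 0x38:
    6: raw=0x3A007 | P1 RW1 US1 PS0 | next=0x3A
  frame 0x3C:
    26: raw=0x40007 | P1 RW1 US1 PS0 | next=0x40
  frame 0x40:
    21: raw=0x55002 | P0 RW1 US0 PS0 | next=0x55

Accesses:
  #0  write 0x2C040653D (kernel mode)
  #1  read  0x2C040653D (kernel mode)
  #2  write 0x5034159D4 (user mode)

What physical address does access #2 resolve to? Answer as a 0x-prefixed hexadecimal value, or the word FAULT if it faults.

Per-access translation:
#0 VA=0x2C040653D (w,kernel):
  [0] read 0x35 idx=11: raw=0x36007 flags P=1 W=1 U=1 S=0
  [1] read 0x36 idx=2: raw=0x38007 flags P=1 W=1 U=1 S=0
  [2] read 0x38 idx=6: raw=0x3A007 flags P=1 W=1 U=1 S=0
  → PA=0x3A53D  (3 entries read)
#1 VA=0x2C040653D (r,kernel):
  TLB hit vpn=0x2C0406 → PA=0x3A53D
#2 VA=0x5034159D4 (w,user):
  [0] read 0x35 idx=20: raw=0x3C007 flags P=1 W=1 U=1 S=0
  [1] read 0x3C idx=26: raw=0x40007 flags P=1 W=1 U=1 S=0
  [2] read 0x40 idx=21: raw=0x55002 flags P=0 W=1 U=0 S=0
  → PAGE_NOT_PRESENT  (3 entries read)

Access #2 PA: FAULT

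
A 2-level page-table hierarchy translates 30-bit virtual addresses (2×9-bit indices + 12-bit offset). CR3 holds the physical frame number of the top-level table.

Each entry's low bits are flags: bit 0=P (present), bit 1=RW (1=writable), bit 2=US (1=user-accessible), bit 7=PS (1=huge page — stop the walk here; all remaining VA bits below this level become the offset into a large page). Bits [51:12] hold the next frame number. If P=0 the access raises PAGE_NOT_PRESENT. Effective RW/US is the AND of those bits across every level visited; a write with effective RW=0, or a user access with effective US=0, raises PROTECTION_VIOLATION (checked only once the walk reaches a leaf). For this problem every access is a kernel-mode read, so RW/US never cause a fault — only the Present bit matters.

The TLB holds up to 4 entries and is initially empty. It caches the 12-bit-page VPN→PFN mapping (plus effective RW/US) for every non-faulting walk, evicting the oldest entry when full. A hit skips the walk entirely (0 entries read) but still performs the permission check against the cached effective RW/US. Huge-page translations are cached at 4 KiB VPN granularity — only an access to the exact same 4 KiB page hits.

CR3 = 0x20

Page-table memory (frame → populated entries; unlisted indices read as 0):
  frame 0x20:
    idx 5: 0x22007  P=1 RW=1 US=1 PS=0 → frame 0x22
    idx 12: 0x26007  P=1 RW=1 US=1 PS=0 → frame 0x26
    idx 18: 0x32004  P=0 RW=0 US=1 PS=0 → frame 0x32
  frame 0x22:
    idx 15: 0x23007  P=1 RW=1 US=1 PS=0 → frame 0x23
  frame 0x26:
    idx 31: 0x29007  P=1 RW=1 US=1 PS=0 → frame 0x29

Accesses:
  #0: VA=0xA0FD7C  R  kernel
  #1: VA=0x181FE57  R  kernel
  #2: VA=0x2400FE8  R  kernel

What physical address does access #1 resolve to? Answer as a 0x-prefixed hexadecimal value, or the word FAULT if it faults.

Trace:
#0 VA=0xA0FD7C (r,kernel):
  L0: frame=0x20 idx=5 entry=0x22007 [P=1 RW=1 US=1 PS=0]
  L1: frame=0x22 idx=15 entry=0x23007 [P=1 RW=1 US=1 PS=0]
  ⇒ phys 0x23D7C  [2 reads]
#1 VA=0x181FE57 (r,kernel):
  L0: frame=0x20 idx=12 entry=0x26007 [P=1 RW=1 US=1 PS=0]
  L1: frame=0x26 idx=31 entry=0x29007 [P=1 RW=1 US=1 PS=0]
  ⇒ phys 0x29E57  [2 reads]
#2 VA=0x2400FE8 (r,kernel):
  L0: frame=0x20 idx=18 entry=0x32004 [P=0 RW=0 US=1 PS=0]
  ⇒ fault: PAGE_NOT_PRESENT  — 1 lookups

Access #1 PA: 0x29E57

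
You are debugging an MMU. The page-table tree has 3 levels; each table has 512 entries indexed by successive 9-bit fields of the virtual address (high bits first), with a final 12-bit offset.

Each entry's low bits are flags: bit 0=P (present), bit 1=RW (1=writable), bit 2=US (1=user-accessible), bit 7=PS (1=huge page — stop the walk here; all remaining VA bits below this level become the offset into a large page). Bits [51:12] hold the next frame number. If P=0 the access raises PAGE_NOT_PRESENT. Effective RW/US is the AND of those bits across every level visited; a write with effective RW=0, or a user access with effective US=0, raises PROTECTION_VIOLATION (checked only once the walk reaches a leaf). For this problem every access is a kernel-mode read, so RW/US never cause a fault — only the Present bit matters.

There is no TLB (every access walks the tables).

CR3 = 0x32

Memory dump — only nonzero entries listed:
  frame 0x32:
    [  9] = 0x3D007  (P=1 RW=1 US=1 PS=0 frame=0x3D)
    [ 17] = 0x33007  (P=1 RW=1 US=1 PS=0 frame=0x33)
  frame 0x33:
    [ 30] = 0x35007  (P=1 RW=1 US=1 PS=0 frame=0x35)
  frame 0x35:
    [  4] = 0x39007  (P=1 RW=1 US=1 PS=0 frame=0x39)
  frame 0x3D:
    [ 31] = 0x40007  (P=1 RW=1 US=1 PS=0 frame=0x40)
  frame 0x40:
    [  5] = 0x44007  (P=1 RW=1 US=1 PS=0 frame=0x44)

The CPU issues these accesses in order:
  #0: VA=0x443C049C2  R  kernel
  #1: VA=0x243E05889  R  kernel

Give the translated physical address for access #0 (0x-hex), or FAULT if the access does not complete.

Per-access translation:
#0 VA=0x443C049C2 (r,kernel):
  L0: frame=0x32 idx=17 entry=0x33007 [P=1 RW=1 US=1 PS=0]
  L1: frame=0x33 idx=30 entry=0x35007 [P=1 RW=1 US=1 PS=0]
  L2: frame=0x35 idx=4 entry=0x39007 [P=1 RW=1 US=1 PS=0]
  → PA=0x399C2  (3 entries read)
#1 VA=0x243E05889 (r,kernel):
  L0: frame=0x32 idx=9 entry=0x3D007 [P=1 RW=1 US=1 PS=0]
  L1: frame=0x3D idx=31 entry=0x40007 [P=1 RW=1 US=1 PS=0]
  L2: frame=0x40 idx=5 entry=0x44007 [P=1 RW=1 US=1 PS=0]
  → PA=0x44889  (3 entries read)

Access #0 PA: 0x399C2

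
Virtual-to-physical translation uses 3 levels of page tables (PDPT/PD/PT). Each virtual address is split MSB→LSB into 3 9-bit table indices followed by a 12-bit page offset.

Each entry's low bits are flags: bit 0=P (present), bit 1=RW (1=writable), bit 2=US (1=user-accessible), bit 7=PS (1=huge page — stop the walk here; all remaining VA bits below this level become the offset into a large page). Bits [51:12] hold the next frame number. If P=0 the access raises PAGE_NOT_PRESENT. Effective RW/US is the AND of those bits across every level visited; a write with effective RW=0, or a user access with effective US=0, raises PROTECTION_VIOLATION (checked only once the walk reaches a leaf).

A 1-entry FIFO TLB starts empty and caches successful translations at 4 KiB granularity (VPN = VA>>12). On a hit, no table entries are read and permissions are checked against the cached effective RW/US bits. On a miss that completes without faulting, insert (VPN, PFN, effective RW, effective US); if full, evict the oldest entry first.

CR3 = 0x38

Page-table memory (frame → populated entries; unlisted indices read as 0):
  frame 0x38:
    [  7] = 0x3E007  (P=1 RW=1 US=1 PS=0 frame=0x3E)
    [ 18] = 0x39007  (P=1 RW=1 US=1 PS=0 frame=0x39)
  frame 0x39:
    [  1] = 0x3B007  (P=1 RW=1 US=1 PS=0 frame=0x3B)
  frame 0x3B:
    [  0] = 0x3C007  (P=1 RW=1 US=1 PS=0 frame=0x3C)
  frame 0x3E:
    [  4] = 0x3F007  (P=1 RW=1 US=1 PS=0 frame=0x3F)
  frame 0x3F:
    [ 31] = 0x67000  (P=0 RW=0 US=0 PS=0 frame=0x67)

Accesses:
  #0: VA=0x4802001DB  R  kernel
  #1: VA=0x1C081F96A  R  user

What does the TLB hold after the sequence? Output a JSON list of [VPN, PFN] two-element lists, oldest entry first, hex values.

Per-access translation:
#0 VA=0x4802001DB (r,kernel):
  lvl0: tbl 0x38, slot 18 ⇒ 0x39007 (P1/RW1/US1/PS0)
  lvl1: tbl 0x39, slot 1 ⇒ 0x3B007 (P1/RW1/US1/PS0)
  lvl2: tbl 0x3B, slot 0 ⇒ 0x3C007 (P1/RW1/US1/PS0)
  ⇒ phys 0x3C1DB  [3 reads]
#1 VA=0x1C081F96A (r,user):
  lvl0: tbl 0x38, slot 7 ⇒ 0x3E007 (P1/RW1/US1/PS0)
  lvl1: tbl 0x3E, slot 4 ⇒ 0x3F007 (P1/RW1/US1/PS0)
  lvl2: tbl 0x3F, slot 31 ⇒ 0x67000 (P0/RW0/US0/PS0)
  ✗ PAGE_NOT_PRESENT  [3 reads]

TLB: [["0x480200", "0x3C"]]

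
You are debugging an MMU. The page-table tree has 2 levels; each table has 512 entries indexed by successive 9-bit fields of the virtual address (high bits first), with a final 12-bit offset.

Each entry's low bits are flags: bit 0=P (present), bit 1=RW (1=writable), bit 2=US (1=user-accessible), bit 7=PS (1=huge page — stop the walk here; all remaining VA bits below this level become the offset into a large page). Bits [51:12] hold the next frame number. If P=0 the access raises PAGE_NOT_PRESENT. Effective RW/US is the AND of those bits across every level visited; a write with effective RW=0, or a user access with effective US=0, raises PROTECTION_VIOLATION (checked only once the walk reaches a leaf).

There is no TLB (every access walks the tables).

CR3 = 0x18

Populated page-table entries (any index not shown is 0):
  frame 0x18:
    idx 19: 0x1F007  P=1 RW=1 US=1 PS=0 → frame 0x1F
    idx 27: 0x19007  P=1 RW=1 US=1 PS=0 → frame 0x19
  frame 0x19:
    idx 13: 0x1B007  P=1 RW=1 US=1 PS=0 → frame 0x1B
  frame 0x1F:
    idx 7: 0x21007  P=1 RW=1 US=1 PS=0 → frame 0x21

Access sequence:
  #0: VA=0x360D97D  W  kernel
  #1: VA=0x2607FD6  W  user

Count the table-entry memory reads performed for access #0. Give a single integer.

Per-access translation:
#0 VA=0x360D97D (w,kernel):
  lvl0: tbl 0x18, slot 27 ⇒ 0x19007 (P1/RW1/US1/PS0)
  lvl1: tbl 0x19, slot 13 ⇒ 0x1B007 (P1/RW1/US1/PS0)
  → PA=0x1B97D  (2 entries read)
#1 VA=0x2607FD6 (w,user):
  lvl0: tbl 0x18, slot 19 ⇒ 0x1F007 (P1/RW1/US1/PS0)
  lvl1: tbl 0x1F, slot 7 ⇒ 0x21007 (P1/RW1/US1/PS0)
  → PA=0x21FD6  (2 entries read)

Entries read for #0: 2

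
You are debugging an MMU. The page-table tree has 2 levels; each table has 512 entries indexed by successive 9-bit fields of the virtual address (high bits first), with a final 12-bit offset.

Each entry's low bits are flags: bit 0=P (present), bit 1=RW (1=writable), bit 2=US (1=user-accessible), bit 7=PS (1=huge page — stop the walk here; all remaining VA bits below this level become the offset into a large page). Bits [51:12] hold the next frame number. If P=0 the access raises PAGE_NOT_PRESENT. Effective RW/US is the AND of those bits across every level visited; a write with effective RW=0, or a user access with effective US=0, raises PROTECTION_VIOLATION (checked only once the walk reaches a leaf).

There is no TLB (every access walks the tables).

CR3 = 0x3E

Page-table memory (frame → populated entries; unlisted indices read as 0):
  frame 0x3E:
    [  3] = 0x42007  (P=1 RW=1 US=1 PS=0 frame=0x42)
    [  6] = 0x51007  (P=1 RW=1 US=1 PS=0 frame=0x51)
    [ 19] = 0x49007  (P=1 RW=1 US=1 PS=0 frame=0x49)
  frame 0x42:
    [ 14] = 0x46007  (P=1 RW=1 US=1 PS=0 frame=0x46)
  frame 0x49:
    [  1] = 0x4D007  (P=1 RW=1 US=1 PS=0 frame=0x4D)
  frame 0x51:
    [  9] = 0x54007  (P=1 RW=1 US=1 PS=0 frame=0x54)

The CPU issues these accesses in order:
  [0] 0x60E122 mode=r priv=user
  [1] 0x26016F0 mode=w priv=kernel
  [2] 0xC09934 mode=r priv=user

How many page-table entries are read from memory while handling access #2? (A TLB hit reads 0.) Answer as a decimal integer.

Walk each access:
#0 VA=0x60E122 (r,user):
  lvl0: tbl 0x3E, slot 3 ⇒ 0x42007 (P1/RW1/US1/PS0)
  lvl1: tbl 0x42, slot 14 ⇒ 0x46007 (P1/RW1/US1/PS0)
  ✓ 0x46122  — 2 lookups
#1 VA=0x26016F0 (w,kernel):
  lvl0: tbl 0x3E, slot 19 ⇒ 0x49007 (P1/RW1/US1/PS0)
  lvl1: tbl 0x49, slot 1 ⇒ 0x4D007 (P1/RW1/US1/PS0)
  ✓ 0x4D6F0  — 2 lookups
#2 VA=0xC09934 (r,user):
  lvl0: tbl 0x3E, slot 6 ⇒ 0x51007 (P1/RW1/US1/PS0)
  lvl1: tbl 0x51, slot 9 ⇒ 0x54007 (P1/RW1/US1/PS0)
  ✓ 0x54934  — 2 lookups

Entries read for #2: 2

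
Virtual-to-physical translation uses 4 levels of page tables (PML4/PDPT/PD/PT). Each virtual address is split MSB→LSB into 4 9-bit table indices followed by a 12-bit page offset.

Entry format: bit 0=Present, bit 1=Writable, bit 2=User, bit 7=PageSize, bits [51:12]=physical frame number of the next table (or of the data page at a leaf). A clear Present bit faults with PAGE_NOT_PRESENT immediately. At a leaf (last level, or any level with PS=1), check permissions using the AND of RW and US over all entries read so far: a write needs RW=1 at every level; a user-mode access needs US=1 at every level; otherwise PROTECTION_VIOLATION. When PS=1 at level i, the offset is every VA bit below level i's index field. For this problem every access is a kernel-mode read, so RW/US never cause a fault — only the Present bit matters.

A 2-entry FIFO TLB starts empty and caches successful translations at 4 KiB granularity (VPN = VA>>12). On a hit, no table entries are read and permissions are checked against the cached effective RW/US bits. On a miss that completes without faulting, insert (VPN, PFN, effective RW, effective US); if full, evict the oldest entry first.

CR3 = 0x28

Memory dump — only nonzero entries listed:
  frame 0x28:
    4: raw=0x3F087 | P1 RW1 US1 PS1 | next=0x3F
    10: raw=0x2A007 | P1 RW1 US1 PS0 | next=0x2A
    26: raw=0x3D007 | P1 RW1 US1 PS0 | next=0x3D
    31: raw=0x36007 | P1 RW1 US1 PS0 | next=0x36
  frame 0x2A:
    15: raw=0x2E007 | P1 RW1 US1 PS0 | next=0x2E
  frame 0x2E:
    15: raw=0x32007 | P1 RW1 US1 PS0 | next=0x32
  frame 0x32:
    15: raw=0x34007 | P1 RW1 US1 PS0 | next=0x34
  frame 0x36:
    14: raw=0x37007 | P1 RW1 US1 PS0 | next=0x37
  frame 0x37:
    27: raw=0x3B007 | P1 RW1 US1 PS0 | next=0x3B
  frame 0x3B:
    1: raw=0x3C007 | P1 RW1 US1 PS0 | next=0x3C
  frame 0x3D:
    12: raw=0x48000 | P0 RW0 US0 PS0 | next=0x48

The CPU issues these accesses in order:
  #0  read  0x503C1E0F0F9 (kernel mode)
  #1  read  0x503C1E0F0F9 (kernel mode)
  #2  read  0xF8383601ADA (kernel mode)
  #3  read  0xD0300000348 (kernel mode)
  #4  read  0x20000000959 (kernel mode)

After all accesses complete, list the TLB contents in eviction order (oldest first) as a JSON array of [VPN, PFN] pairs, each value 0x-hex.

Walk each access:
#0 VA=0x503C1E0F0F9 (r,kernel):
  [0] read 0x28 idx=10: raw=0x2A007 flags P=1 W=1 U=1 S=0
  [1] read 0x2A idx=15: raw=0x2E007 flags P=1 W=1 U=1 S=0
  [2] read 0x2E idx=15: raw=0x32007 flags P=1 W=1 U=1 S=0
  [3] read 0x32 idx=15: raw=0x34007 flags P=1 W=1 U=1 S=0
  ⇒ phys 0x340F9  [4 reads]
#1 VA=0x503C1E0F0F9 (r,kernel):
  TLB hit vpn=0x503C1E0F → PA=0x340F9
#2 VA=0xF8383601ADA (r,kernel):
  [0] read 0x28 idx=31: raw=0x36007 flags P=1 W=1 U=1 S=0
  [1] read 0x36 idx=14: raw=0x37007 flags P=1 W=1 U=1 S=0
  [2] read 0x37 idx=27: raw=0x3B007 flags P=1 W=1 U=1 S=0
  [3] read 0x3B idx=1: raw=0x3C007 flags P=1 W=1 U=1 S=0
  ⇒ phys 0x3CADA  [4 reads]
#3 VA=0xD0300000348 (r,kernel):
  [0] read 0x28 idx=26: raw=0x3D007 flags P=1 W=1 U=1 S=0
  [1] read 0x3D idx=12: raw=0x48000 flags P=0 W=0 U=0 S=0
  ✗ PAGE_NOT_PRESENT  [2 reads]
#4 VA=0x20000000959 (r,kernel):
  [0] read 0x28 idx=4: raw=0x3F087 flags P=1 W=1 U=1 S=1
  ⇒ phys 0x3F959 (huge @L0)  [1 reads]

TLB: [["0xF8383601", "0x3C"], ["0x20000000", "0x3F"]]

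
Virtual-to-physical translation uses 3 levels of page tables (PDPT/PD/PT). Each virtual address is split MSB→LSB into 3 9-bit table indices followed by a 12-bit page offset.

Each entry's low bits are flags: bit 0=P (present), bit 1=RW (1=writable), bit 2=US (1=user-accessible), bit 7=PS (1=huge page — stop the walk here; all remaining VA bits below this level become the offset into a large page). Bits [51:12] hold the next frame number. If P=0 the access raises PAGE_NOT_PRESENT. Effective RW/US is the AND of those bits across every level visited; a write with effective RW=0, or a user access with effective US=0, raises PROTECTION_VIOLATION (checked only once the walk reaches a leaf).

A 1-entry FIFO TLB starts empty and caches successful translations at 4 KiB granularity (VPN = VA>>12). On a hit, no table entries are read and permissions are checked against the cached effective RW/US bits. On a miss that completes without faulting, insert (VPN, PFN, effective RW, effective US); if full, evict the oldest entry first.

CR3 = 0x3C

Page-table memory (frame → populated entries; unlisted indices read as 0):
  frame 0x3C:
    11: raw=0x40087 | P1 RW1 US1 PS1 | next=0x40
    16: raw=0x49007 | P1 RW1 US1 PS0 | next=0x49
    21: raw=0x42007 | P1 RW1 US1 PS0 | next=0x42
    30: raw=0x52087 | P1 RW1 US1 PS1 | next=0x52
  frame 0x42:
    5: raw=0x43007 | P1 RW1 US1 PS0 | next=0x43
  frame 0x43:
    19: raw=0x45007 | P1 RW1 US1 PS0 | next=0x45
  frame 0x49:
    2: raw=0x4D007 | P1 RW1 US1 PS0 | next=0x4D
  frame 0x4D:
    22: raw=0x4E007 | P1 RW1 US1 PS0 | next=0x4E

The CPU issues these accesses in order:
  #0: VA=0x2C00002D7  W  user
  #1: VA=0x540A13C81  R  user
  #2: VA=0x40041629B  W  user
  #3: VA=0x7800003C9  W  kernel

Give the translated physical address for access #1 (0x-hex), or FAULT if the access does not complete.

Trace:
#0 VA=0x2C00002D7 (w,user):
  L0: frame=0x3C idx=11 entry=0x40087 [P=1 RW=1 US=1 PS=1]
  ⇒ phys 0x402D7 (huge @L0)  [1 reads]
#1 VA=0x540A13C81 (r,user):
  L0: frame=0x3C idx=21 entry=0x42007 [P=1 RW=1 US=1 PS=0]
  L1: frame=0x42 idx=5 entry=0x43007 [P=1 RW=1 US=1 PS=0]
  L2: frame=0x43 idx=19 entry=0x45007 [P=1 RW=1 US=1 PS=0]
  ⇒ phys 0x45C81  [3 reads]
#2 VA=0x40041629B (w,user):
  L0: frame=0x3C idx=16 entry=0x49007 [P=1 RW=1 US=1 PS=0]
  L1: frame=0x49 idx=2 entry=0x4D007 [P=1 RW=1 US=1 PS=0]
  L2: frame=0x4D idx=22 entry=0x4E007 [P=1 RW=1 US=1 PS=0]
  ⇒ phys 0x4E29B  [3 reads]
#3 VA=0x7800003C9 (w,kernel):
  L0: frame=0x3C idx=30 entry=0x52087 [P=1 RW=1 US=1 PS=1]
  ⇒ phys 0x523C9 (huge @L0)  [1 reads]

Access #1 PA: 0x45C81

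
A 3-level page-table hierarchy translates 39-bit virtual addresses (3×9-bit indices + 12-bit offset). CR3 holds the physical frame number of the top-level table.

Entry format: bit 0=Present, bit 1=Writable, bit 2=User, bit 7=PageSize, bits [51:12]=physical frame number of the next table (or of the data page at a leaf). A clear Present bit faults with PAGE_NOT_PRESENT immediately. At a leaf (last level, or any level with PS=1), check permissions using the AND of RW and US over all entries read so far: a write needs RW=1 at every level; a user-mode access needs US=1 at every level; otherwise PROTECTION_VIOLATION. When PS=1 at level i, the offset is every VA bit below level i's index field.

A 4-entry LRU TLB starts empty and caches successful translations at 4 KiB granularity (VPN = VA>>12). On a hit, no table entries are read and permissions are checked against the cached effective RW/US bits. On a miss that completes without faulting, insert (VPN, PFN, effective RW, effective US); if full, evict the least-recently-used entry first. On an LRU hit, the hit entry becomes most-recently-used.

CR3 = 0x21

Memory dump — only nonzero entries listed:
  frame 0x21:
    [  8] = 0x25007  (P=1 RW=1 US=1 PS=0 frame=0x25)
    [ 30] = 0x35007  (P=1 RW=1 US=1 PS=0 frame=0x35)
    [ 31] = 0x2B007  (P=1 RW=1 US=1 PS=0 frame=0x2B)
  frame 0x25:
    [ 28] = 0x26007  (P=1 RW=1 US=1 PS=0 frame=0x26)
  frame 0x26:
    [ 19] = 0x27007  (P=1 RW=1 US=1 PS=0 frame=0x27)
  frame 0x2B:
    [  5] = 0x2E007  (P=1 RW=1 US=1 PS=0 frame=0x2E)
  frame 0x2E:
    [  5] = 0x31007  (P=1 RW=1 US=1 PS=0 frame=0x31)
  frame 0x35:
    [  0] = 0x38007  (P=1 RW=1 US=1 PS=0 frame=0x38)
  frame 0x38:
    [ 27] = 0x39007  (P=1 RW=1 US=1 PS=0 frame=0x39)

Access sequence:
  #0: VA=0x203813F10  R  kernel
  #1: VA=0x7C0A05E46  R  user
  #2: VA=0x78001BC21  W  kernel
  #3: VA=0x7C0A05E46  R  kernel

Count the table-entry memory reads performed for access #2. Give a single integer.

Walk each access:
#0 VA=0x203813F10 (r,kernel):
  lvl0: tbl 0x21, slot 8 ⇒ 0x25007 (P1/RW1/US1/PS0)
  lvl1: tbl 0x25, slot 28 ⇒ 0x26007 (P1/RW1/US1/PS0)
  lvl2: tbl 0x26, slot 19 ⇒ 0x27007 (P1/RW1/US1/PS0)
  ⇒ phys 0x27F10  [3 reads]
#1 VA=0x7C0A05E46 (r,user):
  lvl0: tbl 0x21, slot 31 ⇒ 0x2B007 (P1/RW1/US1/PS0)
  lvl1: tbl 0x2B, slot 5 ⇒ 0x2E007 (P1/RW1/US1/PS0)
  lvl2: tbl 0x2E, slot 5 ⇒ 0x31007 (P1/RW1/US1/PS0)
  ⇒ phys 0x31E46  [3 reads]
#2 VA=0x78001BC21 (w,kernel):
  lvl0: tbl 0x21, slot 30 ⇒ 0x35007 (P1/RW1/US1/PS0)
  lvl1: tbl 0x35, slot 0 ⇒ 0x38007 (P1/RW1/US1/PS0)
  lvl2: tbl 0x38, slot 27 ⇒ 0x39007 (P1/RW1/US1/PS0)
  ⇒ phys 0x39C21  [3 reads]
#3 VA=0x7C0A05E46 (r,kernel):
  TLB hit vpn=0x7C0A05 → PA=0x31E46

Entries read for #2: 3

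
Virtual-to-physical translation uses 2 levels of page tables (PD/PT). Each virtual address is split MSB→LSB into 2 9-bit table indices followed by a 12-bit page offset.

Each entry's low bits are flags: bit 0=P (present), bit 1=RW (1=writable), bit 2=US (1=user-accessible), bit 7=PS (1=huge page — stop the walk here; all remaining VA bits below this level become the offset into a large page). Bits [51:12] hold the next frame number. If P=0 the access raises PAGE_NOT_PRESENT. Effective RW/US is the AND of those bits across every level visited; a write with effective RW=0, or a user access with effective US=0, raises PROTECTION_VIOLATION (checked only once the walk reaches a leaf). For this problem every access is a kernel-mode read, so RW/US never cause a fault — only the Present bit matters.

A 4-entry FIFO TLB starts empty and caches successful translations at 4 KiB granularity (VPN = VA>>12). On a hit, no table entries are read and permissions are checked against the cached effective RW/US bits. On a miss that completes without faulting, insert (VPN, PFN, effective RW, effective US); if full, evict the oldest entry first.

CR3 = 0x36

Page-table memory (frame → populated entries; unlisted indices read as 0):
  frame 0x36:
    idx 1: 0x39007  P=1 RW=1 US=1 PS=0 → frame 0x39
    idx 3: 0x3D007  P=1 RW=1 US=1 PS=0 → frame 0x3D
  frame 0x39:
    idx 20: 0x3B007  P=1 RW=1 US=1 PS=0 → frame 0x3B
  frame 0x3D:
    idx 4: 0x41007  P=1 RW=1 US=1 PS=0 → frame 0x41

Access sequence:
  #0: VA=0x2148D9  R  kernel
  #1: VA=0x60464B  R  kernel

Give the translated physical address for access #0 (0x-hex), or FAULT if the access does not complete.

Walk each access:
#0 VA=0x2148D9 (r,kernel):
  lvl0: tbl 0x36, slot 1 ⇒ 0x39007 (P1/RW1/US1/PS0)
  lvl1: tbl 0x39, slot 20 ⇒ 0x3B007 (P1/RW1/US1/PS0)
  → PA=0x3B8D9  (2 entries read)
#1 VA=0x60464B (r,kernel):
  lvl0: tbl 0x36, slot 3 ⇒ 0x3D007 (P1/RW1/US1/PS0)
  lvl1: tbl 0x3D, slot 4 ⇒ 0x41007 (P1/RW1/US1/PS0)
  → PA=0x4164B  (2 entries read)

Access #0 PA: 0x3B8D9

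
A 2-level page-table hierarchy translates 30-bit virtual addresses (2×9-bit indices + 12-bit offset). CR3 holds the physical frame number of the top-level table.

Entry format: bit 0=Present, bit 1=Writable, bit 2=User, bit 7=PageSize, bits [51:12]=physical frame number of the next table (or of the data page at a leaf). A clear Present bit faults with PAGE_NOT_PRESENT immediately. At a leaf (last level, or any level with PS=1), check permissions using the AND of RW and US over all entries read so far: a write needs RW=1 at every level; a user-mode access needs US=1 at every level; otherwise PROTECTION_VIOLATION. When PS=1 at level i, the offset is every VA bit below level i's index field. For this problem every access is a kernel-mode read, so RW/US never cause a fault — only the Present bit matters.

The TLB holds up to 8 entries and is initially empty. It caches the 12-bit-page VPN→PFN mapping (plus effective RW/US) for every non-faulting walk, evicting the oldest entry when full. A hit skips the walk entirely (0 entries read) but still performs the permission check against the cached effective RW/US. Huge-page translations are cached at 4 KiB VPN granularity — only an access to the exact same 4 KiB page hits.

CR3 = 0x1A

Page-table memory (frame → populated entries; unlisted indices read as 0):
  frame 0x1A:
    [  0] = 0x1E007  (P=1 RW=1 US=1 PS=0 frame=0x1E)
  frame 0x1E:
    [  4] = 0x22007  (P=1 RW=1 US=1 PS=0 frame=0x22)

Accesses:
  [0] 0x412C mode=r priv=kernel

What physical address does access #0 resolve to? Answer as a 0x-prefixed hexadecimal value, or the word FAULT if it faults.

Per-access translation:
#0 VA=0x412C (r,kernel):
  L0 @0x1A[0] → 0x1E007  P=1,RW=1,US=1,PS=0
  L1 @0x1E[4] → 0x22007  P=1,RW=1,US=1,PS=0
  ✓ 0x2212C  — 2 lookups

Access #0 PA: 0x2212C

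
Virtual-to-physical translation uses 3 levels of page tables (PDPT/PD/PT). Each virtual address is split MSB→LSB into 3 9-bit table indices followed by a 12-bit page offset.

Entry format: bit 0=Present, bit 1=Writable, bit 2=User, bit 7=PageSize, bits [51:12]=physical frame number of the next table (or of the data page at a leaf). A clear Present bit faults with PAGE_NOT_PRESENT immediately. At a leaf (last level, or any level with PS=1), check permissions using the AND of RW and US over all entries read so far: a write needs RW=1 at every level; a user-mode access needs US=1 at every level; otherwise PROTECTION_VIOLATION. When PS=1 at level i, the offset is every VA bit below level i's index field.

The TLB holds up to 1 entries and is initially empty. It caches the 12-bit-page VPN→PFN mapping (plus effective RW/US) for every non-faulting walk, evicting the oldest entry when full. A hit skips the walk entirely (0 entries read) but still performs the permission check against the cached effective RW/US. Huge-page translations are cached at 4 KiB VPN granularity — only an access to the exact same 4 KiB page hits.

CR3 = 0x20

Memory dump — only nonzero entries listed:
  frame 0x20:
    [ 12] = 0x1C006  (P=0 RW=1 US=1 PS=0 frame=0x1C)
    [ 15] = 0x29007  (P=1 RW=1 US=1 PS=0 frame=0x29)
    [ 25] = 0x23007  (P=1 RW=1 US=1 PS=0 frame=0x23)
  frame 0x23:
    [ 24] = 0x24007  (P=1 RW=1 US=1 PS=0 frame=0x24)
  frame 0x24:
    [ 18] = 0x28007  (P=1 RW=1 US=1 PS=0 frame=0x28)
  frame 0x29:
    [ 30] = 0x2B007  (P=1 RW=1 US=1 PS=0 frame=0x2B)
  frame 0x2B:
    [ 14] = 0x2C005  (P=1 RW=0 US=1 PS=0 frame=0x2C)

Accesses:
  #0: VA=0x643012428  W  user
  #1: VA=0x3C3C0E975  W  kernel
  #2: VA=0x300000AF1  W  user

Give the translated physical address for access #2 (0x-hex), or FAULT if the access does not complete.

Per-access translation:
#0 VA=0x643012428 (w,user):
  [0] read 0x20 idx=25: raw=0x23007 flags P=1 W=1 U=1 S=0
  [1] read 0x23 idx=24: raw=0x24007 flags P=1 W=1 U=1 S=0
  [2] read 0x24 idx=18: raw=0x28007 flags P=1 W=1 U=1 S=0
  → PA=0x28428  (3 entries read)
#1 VA=0x3C3C0E975 (w,kernel):
  [0] read 0x20 idx=15: raw=0x29007 flags P=1 W=1 U=1 S=0
  [1] read 0x29 idx=30: raw=0x2B007 flags P=1 W=1 U=1 S=0
  [2] read 0x2B idx=14: raw=0x2C005 flags P=1 W=0 U=1 S=0
  ✗ PROTECTION_VIOLATION  [3 reads]
#2 VA=0x300000AF1 (w,user):
  [0] read 0x20 idx=12: raw=0x1C006 flags P=0 W=1 U=1 S=0
  ✗ PAGE_NOT_PRESENT  [1 reads]

Access #2 PA: FAULT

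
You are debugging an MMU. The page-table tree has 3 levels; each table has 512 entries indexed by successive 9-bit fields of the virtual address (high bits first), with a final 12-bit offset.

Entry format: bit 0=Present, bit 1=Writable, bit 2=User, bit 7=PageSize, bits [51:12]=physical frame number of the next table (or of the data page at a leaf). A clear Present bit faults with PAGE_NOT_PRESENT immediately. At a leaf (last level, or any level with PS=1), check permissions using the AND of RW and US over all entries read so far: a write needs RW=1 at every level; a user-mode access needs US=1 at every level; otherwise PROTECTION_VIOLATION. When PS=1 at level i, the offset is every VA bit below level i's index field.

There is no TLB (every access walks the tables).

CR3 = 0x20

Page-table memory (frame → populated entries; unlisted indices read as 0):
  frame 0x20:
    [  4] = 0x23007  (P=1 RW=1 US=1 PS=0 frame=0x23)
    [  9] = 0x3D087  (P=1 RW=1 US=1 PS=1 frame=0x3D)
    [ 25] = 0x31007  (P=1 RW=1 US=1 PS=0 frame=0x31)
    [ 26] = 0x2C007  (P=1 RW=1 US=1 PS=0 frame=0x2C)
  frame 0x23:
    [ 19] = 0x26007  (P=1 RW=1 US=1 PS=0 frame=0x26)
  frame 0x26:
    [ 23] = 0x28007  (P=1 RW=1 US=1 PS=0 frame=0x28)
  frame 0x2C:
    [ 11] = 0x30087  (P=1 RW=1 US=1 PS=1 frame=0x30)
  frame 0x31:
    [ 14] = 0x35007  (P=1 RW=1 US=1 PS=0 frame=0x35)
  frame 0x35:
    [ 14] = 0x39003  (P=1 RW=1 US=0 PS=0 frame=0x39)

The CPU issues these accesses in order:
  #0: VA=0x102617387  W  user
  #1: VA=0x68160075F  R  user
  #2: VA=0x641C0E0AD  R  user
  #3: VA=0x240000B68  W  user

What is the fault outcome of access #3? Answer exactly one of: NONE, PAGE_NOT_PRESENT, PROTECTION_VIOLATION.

Walk each access:
#0 VA=0x102617387 (w,user):
  [0] read 0x20 idx=4: raw=0x23007 flags P=1 W=1 U=1 S=0
  [1] read 0x23 idx=19: raw=0x26007 flags P=1 W=1 U=1 S=0
  [2] read 0x26 idx=23: raw=0x28007 flags P=1 W=1 U=1 S=0
  → PA=0x28387  (3 entries read)
#1 VA=0x68160075F (r,user):
  [0] read 0x20 idx=26: raw=0x2C007 flags P=1 W=1 U=1 S=0
  [1] read 0x2C idx=11: raw=0x30087 flags P=1 W=1 U=1 S=1
  → PA=0x3075F (huge @L1)  (2 entries read)
#2 VA=0x641C0E0AD (r,user):
  [0] read 0x20 idx=25: raw=0x31007 flags P=1 W=1 U=1 S=0
  [1] read 0x31 idx=14: raw=0x35007 flags P=1 W=1 U=1 S=0
  [2] read 0x35 idx=14: raw=0x39003 flags P=1 W=1 U=0 S=0
  → PROTECTION_VIOLATION  (3 entries read)
#3 VA=0x240000B68 (w,user):
  [0] read 0x20 idx=9: raw=0x3D087 flags P=1 W=1 U=1 S=1
  → PA=0x3DB68 (huge @L0)  (1 entries read)

Access #3 fault: NONE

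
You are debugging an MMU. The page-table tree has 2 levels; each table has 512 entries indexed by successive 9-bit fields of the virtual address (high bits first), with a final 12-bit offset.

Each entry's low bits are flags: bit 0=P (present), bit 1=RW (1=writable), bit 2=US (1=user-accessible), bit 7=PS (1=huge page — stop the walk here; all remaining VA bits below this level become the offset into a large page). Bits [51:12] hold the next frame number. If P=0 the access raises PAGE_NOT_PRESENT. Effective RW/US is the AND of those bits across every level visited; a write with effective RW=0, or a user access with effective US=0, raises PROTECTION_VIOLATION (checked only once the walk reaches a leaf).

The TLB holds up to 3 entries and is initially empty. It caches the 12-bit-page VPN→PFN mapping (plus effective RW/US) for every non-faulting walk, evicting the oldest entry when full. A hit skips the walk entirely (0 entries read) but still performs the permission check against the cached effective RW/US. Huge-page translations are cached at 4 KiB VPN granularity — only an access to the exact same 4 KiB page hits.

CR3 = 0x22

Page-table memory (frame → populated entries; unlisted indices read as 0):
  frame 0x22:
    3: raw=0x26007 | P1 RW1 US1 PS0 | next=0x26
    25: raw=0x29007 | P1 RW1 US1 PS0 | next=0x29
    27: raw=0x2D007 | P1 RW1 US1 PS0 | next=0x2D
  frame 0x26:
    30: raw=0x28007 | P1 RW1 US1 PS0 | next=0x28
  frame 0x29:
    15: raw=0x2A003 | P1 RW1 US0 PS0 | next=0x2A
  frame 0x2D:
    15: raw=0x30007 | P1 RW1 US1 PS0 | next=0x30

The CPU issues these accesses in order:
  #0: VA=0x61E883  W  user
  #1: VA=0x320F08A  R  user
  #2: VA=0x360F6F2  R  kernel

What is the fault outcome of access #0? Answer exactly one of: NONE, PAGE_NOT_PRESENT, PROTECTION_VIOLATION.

Per-access translation:
#0 VA=0x61E883 (w,user):
  L0 @0x22[3] → 0x26007  P=1,RW=1,US=1,PS=0
  L1 @0x26[30] → 0x28007  P=1,RW=1,US=1,PS=0
  ⇒ phys 0x28883  [2 reads]
#1 VA=0x320F08A (r,user):
  L0 @0x22[25] → 0x29007  P=1,RW=1,US=1,PS=0
  L1 @0x29[15] → 0x2A003  P=1,RW=1,US=0,PS=0
  ✗ PROTECTION_VIOLATION  [2 reads]
#2 VA=0x360F6F2 (r,kernel):
  L0 @0x22[27] → 0x2D007  P=1,RW=1,US=1,PS=0
  L1 @0x2D[15] → 0x30007  P=1,RW=1,US=1,PS=0
  ⇒ phys 0x306F2  [2 reads]

Access #0 fault: NONE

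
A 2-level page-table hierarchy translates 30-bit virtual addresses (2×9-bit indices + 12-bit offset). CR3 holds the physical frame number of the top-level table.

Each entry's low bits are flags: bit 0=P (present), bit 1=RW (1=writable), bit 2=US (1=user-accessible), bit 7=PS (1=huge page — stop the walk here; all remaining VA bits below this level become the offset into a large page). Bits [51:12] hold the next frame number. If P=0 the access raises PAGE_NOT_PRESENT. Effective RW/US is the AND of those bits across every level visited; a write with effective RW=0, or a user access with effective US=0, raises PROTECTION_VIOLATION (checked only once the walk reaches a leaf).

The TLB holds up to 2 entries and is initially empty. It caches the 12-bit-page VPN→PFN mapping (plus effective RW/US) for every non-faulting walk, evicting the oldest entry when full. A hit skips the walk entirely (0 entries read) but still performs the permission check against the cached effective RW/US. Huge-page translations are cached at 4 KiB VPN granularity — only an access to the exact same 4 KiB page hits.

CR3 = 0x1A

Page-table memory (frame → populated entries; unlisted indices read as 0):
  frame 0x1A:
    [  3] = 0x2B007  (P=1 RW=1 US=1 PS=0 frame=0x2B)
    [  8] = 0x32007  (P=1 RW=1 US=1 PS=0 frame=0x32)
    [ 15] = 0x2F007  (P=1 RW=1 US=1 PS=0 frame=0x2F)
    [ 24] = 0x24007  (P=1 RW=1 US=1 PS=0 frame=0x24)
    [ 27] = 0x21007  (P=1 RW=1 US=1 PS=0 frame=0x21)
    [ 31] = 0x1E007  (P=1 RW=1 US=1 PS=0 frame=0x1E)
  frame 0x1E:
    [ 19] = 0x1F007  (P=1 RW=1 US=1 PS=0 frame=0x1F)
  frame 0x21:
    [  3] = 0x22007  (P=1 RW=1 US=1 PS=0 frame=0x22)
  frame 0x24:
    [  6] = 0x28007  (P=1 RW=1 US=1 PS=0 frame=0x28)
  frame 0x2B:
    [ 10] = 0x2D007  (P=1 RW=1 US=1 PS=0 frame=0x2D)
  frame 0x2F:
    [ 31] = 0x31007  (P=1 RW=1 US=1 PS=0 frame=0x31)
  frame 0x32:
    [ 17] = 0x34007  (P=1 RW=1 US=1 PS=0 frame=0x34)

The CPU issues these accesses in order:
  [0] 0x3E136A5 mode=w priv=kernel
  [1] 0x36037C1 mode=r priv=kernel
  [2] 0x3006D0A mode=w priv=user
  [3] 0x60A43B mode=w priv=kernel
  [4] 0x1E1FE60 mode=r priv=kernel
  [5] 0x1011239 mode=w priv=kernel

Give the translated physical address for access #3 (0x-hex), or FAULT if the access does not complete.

Per-access translation:
#0 VA=0x3E136A5 (w,kernel):
  [0] read 0x1A idx=31: raw=0x1E007 flags P=1 W=1 U=1 S=0
  [1] read 0x1E idx=19: raw=0x1F007 flags P=1 W=1 U=1 S=0
  ✓ 0x1F6A5  — 2 lookups
#1 VA=0x36037C1 (r,kernel):
  [0] read 0x1A idx=27: raw=0x21007 flags P=1 W=1 U=1 S=0
  [1] read 0x21 idx=3: raw=0x22007 flags P=1 W=1 U=1 S=0
  ✓ 0x227C1  — 2 lookups
#2 VA=0x3006D0A (w,user):
  [0] read 0x1A idx=24: raw=0x24007 flags P=1 W=1 U=1 S=0
  [1] read 0x24 idx=6: raw=0x28007 flags P=1 W=1 U=1 S=0
  ✓ 0x28D0A  — 2 lookups
#3 VA=0x60A43B (w,kernel):
  [0] read 0x1A idx=3: raw=0x2B007 flags P=1 W=1 U=1 S=0
  [1] read 0x2B idx=10: raw=0x2D007 flags P=1 W=1 U=1 S=0
  ✓ 0x2D43B  — 2 lookups
#4 VA=0x1E1FE60 (r,kernel):
  [0] read 0x1A idx=15: raw=0x2F007 flags P=1 W=1 U=1 S=0
  [1] read 0x2F idx=31: raw=0x31007 flags P=1 W=1 U=1 S=0
  ✓ 0x31E60  — 2 lookups
#5 VA=0x1011239 (w,kernel):
  [0] read 0x1A idx=8: raw=0x32007 flags P=1 W=1 U=1 S=0
  [1] read 0x32 idx=17: raw=0x34007 flags P=1 W=1 U=1 S=0
  ✓ 0x34239  — 2 lookups

Access #3 PA: 0x2D43B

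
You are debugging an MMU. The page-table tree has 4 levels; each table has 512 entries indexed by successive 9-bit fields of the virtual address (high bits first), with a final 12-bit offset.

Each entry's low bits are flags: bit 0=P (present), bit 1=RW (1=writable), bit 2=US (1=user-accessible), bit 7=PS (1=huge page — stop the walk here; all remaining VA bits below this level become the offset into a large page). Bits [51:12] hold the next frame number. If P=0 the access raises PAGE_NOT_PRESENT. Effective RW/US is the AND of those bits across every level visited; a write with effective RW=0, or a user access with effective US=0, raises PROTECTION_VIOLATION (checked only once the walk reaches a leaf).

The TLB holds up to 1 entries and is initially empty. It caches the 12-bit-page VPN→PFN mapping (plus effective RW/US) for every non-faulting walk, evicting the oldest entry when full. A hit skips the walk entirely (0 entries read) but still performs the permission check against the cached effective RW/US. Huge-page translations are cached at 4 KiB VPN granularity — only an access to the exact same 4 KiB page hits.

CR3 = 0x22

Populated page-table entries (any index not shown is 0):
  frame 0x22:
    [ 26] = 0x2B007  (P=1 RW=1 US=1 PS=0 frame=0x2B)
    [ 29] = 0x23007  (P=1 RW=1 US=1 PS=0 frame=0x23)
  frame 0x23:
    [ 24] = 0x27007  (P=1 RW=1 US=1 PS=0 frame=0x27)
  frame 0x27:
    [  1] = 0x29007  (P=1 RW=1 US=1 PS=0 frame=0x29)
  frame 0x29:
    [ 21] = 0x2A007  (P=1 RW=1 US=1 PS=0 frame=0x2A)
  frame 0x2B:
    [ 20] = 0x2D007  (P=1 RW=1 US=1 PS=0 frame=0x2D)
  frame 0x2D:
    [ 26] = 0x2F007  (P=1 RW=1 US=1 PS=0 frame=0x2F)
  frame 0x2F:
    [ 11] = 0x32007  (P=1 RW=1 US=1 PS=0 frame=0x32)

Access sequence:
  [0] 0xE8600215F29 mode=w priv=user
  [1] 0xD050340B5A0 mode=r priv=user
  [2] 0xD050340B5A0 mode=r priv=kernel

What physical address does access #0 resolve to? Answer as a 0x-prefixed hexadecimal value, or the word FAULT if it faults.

Per-access translation:
#0 VA=0xE8600215F29 (w,user):
  [0] read 0x22 idx=29: raw=0x23007 flags P=1 W=1 U=1 S=0
  [1] read 0x23 idx=24: raw=0x27007 flags P=1 W=1 U=1 S=0
  [2] read 0x27 idx=1: raw=0x29007 flags P=1 W=1 U=1 S=0
  [3] read 0x29 idx=21: raw=0x2A007 flags P=1 W=1 U=1 S=0
  ✓ 0x2AF29  — 4 lookups
#1 VA=0xD050340B5A0 (r,user):
  [0] read 0x22 idx=26: raw=0x2B007 flags P=1 W=1 U=1 S=0
  [1] read 0x2B idx=20: raw=0x2D007 flags P=1 W=1 U=1 S=0
  [2] read 0x2D idx=26: raw=0x2F007 flags P=1 W=1 U=1 S=0
  [3] read 0x2F idx=11: raw=0x32007 flags P=1 W=1 U=1 S=0
  ✓ 0x325A0  — 4 lookups
#2 VA=0xD050340B5A0 (r,kernel):
  TLB hit vpn=0xD050340B → PA=0x325A0

Access #0 PA: 0x2AF29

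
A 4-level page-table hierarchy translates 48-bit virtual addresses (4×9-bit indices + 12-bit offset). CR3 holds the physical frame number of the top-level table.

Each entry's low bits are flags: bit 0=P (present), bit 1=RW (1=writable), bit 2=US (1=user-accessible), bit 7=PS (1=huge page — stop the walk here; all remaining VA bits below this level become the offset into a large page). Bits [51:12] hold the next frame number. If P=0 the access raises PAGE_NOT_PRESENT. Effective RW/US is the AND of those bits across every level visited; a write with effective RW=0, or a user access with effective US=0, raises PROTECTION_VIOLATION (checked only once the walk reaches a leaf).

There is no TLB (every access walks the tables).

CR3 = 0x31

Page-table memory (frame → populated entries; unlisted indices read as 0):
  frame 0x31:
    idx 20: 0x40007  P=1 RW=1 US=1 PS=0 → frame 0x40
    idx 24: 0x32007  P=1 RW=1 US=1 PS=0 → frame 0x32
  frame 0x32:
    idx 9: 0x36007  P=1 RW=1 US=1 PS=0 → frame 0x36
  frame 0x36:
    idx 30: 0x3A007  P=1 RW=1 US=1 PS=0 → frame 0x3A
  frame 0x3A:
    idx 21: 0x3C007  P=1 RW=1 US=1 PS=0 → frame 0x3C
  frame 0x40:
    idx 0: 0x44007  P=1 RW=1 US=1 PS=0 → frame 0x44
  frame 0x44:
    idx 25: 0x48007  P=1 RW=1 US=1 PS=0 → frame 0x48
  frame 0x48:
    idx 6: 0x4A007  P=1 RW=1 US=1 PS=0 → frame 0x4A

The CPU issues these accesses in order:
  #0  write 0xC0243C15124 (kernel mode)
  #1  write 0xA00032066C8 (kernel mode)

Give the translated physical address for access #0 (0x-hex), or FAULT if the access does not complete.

Walk each access:
#0 VA=0xC0243C15124 (w,kernel):
  L0 @0x31[24] → 0x32007  P=1,RW=1,US=1,PS=0
  L1 @0x32[9] → 0x36007  P=1,RW=1,US=1,PS=0
  L2 @0x36[30] → 0x3A007  P=1,RW=1,US=1,PS=0
  L3 @0x3A[21] → 0x3C007  P=1,RW=1,US=1,PS=0
  ✓ 0x3C124  — 4 lookups
#1 VA=0xA00032066C8 (w,kernel):
  L0 @0x31[20] → 0x40007  P=1,RW=1,US=1,PS=0
  L1 @0x40[0] → 0x44007  P=1,RW=1,US=1,PS=0
  L2 @0x44[25] → 0x48007  P=1,RW=1,US=1,PS=0
  L3 @0x48[6] → 0x4A007  P=1,RW=1,US=1,PS=0
  ✓ 0x4A6C8  — 4 lookups

Access #0 PA: 0x3C124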